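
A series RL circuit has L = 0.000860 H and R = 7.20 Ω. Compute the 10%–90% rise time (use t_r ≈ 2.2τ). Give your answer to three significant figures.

τ = L/R = 0.000860/7.20 = 0.000119 s.
t_r ≈ 2.2τ = 0.000263 s.

t_r ≈ 0.000263 s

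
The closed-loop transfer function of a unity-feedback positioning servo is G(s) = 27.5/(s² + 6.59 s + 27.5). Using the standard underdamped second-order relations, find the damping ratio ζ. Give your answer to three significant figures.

Comparing the denominator to s² + 2ζω_n s + ω_n²: ω_n = √27.5 = 5.24 rad/s, and 2ζω_n = 6.59 so ζ = 6.59/(2·5.24) = 0.628.

ζ ≈ 0.628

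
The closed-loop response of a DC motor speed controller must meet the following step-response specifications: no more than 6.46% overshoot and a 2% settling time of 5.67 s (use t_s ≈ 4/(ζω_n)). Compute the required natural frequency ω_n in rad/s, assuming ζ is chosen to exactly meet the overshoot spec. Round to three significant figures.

Inverting the overshoot relation: ζ = |ln 0.0646|/√(π² + ln²0.0646) = 0.657.
Then ω_n = 4/(ζ t_s) = 4/(0.657 × 5.67) = 1.07 rad/s.

ω_n ≈ 1.07 rad/s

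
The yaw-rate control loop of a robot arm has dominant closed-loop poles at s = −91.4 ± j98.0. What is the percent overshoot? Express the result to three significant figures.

With σ = 91.4, ω_d = 98.0: ω_n = √(σ²+ω_d²) = 134 rad/s, ζ = σ/ω_n = 0.682.
%OS = 100·exp(−πζ/√(1−ζ²)) = 5.34%.

%OS ≈ 5.34%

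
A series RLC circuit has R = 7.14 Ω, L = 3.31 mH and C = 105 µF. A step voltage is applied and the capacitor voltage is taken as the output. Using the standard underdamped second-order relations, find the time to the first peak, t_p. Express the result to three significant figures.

For a series RLC circuit (capacitor voltage as output), ω_n = 1/√(LC) = 1/√(3.31 mH · 105 µF) = 1700 rad/s.
ζ = (R/2)·√(C/L) = (7.14/2)·√(105 µF/3.31 mH) = 0.636.
The damped frequency ω_d = ω_n√(1−ζ²) = 1310 rad/s. t_p = π/ω_d = 0.00240 s.

t_p ≈ 0.00240 s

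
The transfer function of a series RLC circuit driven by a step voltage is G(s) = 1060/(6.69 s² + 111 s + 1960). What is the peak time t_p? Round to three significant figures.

t_p ≈ 0.210 s

Dividing through by 6.69: denominator becomes s² + 16.59 s + 293.0.
So ω_n = √293.0 = 17.1 rad/s and ζ = 16.59/(2·17.1) = 0.485.
ω_d = 17.1·√(1 − 0.485²) = 15.0 rad/s. t_p = π/ω_d = 0.210 s.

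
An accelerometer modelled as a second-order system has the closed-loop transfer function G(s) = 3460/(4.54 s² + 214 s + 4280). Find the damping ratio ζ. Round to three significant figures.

ζ ≈ 0.768

Dividing through by 4.54: denominator becomes s² + 47.14 s + 942.7.
So ω_n = √942.7 = 30.7 rad/s and ζ = 47.14/(2·30.7) = 0.768.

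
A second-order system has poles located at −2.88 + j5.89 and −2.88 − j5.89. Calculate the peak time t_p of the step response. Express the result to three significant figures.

t_p ≈ 0.533 s

t_p = π/ω_d with ω_d = 5.89 (the imaginary part), so t_p = 0.533 s.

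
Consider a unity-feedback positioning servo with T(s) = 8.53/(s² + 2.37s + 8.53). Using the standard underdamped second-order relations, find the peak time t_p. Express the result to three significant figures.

t_p ≈ 1.18 s

Comparing the denominator to s² + 2ζω_n s + ω_n²: ω_n = √8.53 = 2.92 rad/s, and 2ζω_n = 2.37 so ζ = 2.37/(2·2.92) = 0.406.
ω_d = ω_n√(1−ζ²) = 2.67 rad/s. Then t_p = π/ω_d = 1.18 s.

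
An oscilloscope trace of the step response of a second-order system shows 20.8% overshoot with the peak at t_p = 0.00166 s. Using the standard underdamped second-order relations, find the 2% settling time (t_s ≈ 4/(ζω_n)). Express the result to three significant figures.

ζ from %OS: ζ = |ln 0.208|/√(π²+ln²0.208) = 0.447.
From t_p = π/ω_d, ω_d = π/0.00166 = 1890 rad/s, so ω_n = ω_d/√(1−ζ²) = 2120 rad/s.
t_s ≈ 4/(ζω_n) = 4/(0.447·2120) = 0.00423 s.

t_s ≈ 0.00423 s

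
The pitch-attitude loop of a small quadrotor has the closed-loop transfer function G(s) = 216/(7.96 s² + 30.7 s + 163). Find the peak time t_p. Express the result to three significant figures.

Dividing through by 7.96: denominator becomes s² + 3.857 s + 20.48.
So ω_n = √20.48 = 4.53 rad/s and ζ = 3.857/(2·4.53) = 0.426.
ω_d = ω_n√(1−ζ²) = 4.09 rad/s. t_p = π/ω_d = 0.767 s.

t_p ≈ 0.767 s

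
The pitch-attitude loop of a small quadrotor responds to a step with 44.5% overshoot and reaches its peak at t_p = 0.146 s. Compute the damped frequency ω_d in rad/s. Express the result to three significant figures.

ω_d ≈ 21.5 rad/s

t_p = π/ω_d, so ω_d = π/0.146 = 21.5 rad/s.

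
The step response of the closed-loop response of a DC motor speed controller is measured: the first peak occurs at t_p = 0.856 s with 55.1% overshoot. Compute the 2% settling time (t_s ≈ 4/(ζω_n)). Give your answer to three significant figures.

ζ from %OS: ζ = |ln 0.551|/√(π²+ln²0.551) = 0.186.
t_p = π/ω_d ⇒ ω_d = 3.67 rad/s; then ω_n = ω_d/√(1−ζ²) = 3.74 rad/s.
t_s ≈ 4/(ζω_n) = 4/(0.186·3.74) = 5.74 s.

t_s ≈ 5.74 s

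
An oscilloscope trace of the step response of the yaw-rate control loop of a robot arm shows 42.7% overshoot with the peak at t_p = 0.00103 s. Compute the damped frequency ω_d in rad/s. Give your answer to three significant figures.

ω_d ≈ 3050 rad/s

t_p = π/ω_d, so ω_d = π/0.00103 = 3050 rad/s.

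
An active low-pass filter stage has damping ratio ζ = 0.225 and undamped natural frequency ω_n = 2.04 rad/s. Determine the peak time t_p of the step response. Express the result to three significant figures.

The damped frequency is ω_d = ω_n√(1−ζ²) = 2.04·√(1−0.0506) = 1.99 rad/s.
Peak time t_p = π/ω_d = π/1.99 = 1.58 s.

t_p ≈ 1.58 s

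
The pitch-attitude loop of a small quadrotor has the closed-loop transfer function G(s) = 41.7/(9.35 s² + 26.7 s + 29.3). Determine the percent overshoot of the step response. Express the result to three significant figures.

%OS ≈ 1.38%

Dividing through by 9.35: denominator becomes s² + 2.856 s + 3.134.
So ω_n = √3.134 = 1.77 rad/s and ζ = 2.856/(2·1.77) = 0.807.
Overshoot: exp(−π·0.807/√(1−0.807²)) = 0.0138, i.e. 1.38%.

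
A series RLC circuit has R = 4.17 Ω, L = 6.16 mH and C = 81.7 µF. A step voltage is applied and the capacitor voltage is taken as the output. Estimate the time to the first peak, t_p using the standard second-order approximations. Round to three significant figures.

t_p ≈ 0.00230 s

For a series RLC circuit (capacitor voltage as output), ω_n = 1/√(LC) = 1/√(6.16 mH · 81.7 µF) = 1410 rad/s.
ζ = (R/2)·√(C/L) = (4.17/2)·√(81.7 µF/6.16 mH) = 0.240.
ω_d = ω_n√(1−ζ²) = 1370 rad/s. t_p = π/ω_d = 0.00230 s.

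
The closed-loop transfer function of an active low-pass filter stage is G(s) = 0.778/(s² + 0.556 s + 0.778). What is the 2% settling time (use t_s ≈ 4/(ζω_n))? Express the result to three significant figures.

t_s ≈ 14.4 s

Comparing the denominator to s² + 2ζω_n s + ω_n²: ω_n = √0.778 = 0.882 rad/s, and 2ζω_n = 0.556 so ζ = 0.556/(2·0.882) = 0.315.
t_s ≈ 4/(ζω_n) = 4/(0.315·0.882) = 14.4 s.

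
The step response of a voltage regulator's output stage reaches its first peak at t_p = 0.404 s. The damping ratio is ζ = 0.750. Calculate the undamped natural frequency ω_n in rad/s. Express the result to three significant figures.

ω_n ≈ 11.8 rad/s

Peak time t_p = π/ω_d, so ω_d = π/t_p = π/0.404 = 7.78 rad/s.
ω_n = ω_d/√(1−ζ²) = 7.78/√0.438 = 11.8 rad/s.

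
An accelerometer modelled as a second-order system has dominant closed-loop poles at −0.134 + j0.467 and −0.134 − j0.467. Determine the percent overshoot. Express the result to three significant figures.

With σ = 0.134, ω_d = 0.467: ω_n = √(σ²+ω_d²) = 0.486 rad/s, ζ = σ/ω_n = 0.276.
Overshoot: exp(−π·0.276/√(1−0.276²)) = 0.406, i.e. 40.6%.

%OS ≈ 40.6%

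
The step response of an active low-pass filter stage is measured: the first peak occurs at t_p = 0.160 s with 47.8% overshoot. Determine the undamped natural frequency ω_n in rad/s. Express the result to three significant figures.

ω_n ≈ 20.2 rad/s

From the overshoot, ζ = −ln(OS)/√(π²+ln²(OS)) = 0.229.
From t_p = π/ω_d, ω_d = π/0.160 = 19.6 rad/s, so ω_n = ω_d/√(1−ζ²) = 20.2 rad/s.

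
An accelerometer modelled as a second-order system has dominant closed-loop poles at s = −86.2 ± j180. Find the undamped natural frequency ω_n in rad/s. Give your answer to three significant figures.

|pole| = ω_n = √(86.2² + 180²) = 200 rad/s; ζ = cos θ = σ/ω_n = 0.432.

ω_n ≈ 200 rad/s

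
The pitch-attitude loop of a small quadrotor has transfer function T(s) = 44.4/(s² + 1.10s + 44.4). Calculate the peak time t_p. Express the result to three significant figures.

ω_n = √44.4 = 6.66 rad/s; ζ = 1.10/(2·6.66) = 0.0825.
The damped frequency ω_d = ω_n√(1−ζ²) = 6.64 rad/s. Then t_p = π/ω_d = 0.473 s.

t_p ≈ 0.473 s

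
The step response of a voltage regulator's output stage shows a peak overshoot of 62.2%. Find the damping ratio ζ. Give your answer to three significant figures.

ζ ≈ 0.149

Inverting the overshoot relation: ζ = |ln 0.622|/√(π² + ln²0.622) = 0.149.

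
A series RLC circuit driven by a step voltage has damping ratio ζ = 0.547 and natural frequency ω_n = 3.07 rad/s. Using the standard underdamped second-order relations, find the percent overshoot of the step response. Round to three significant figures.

For an underdamped second-order system, %OS = 100·exp(−πζ/√(1−ζ²)).
πζ/√(1−ζ²) = π·0.547/√(1−0.299) = 2.053, so %OS = 100·e^(−2.053) = 12.8%.

%OS ≈ 12.8%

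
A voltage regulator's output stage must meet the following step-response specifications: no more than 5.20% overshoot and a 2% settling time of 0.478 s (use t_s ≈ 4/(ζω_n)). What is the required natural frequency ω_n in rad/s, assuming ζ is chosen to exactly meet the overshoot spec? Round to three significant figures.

ω_n ≈ 12.2 rad/s

Inverting the overshoot relation: ζ = |ln 0.0520|/√(π² + ln²0.0520) = 0.685.
Then ω_n = 4/(ζ t_s) = 4/(0.685 × 0.478) = 12.2 rad/s.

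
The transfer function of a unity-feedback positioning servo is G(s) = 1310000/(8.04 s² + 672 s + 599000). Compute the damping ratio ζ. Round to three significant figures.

Dividing through by 8.04: denominator becomes s² + 83.58 s + 74500.
So ω_n = √74500 = 273 rad/s and ζ = 83.58/(2·273) = 0.153.

ζ ≈ 0.153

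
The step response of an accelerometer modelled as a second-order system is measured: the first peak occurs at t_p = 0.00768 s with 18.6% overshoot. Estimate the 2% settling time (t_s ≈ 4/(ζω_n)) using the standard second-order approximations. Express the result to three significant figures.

t_s ≈ 0.0183 s

The overshoot fixes ζ = −ln(OS)/√(π²+ln²(OS)) = 0.472.
t_p = π/ω_d ⇒ ω_d = 409 rad/s; then ω_n = ω_d/√(1−ζ²) = 464 rad/s.
t_s ≈ 4/(ζω_n) = 4/(0.472·464) = 0.0183 s.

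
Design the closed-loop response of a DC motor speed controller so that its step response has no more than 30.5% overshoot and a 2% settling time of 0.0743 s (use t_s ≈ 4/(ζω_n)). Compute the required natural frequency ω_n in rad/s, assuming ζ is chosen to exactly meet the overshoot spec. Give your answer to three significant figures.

Inverting the overshoot relation: ζ = |ln 0.305|/√(π² + ln²0.305) = 0.354.
From t_s ≈ 4/(ζω_n): ω_n = 4/(ζ·t_s) = 4/(0.354·0.0743) = 152 rad/s.

ω_n ≈ 152 rad/s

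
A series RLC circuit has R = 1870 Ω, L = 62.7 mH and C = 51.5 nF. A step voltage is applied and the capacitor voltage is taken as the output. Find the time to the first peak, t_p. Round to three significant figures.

For a series RLC circuit (capacitor voltage as output), ω_n = 1/√(LC) = 1/√(62.7 mH · 51.5 nF) = 17600 rad/s.
ζ = (R/2)·√(C/L) = (1870/2)·√(51.5 nF/62.7 mH) = 0.847.
ω_d = ω_n√(1−ζ²) = 9340 rad/s. t_p = π/ω_d = 0.000336 s.

t_p ≈ 0.000336 s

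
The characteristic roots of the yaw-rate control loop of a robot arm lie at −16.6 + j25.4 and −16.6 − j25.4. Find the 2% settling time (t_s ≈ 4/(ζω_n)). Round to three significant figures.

For poles at −σ ± jω_d, ζω_n = σ = 16.6, so t_s ≈ 4/σ = 0.241 s.

t_s ≈ 0.241 s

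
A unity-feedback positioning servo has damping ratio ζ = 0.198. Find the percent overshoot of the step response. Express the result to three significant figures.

%OS ≈ 53.0%

For an underdamped second-order system, %OS = 100·exp(−πζ/√(1−ζ²)).
πζ/√(1−ζ²) = π·0.198/√(1−0.0392) = 0.6346, so %OS = 100·e^(−0.6346) = 53.0%.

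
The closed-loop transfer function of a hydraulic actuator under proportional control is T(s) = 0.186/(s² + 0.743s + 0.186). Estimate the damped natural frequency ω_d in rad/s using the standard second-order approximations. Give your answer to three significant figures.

ω_d ≈ 0.219 rad/s

ω_n = √0.186 = 0.431 rad/s; ζ = 0.743/(2·0.431) = 0.861.
The damped frequency ω_d = ω_n√(1−ζ²) = 0.219 rad/s.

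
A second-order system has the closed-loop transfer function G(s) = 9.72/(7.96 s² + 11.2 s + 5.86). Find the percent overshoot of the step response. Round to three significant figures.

%OS ≈ 1.11%

Dividing through by 7.96: denominator becomes s² + 1.407 s + 0.7362.
So ω_n = √0.7362 = 0.858 rad/s and ζ = 1.407/(2·0.858) = 0.820.
Overshoot: exp(−π·0.820/√(1−0.820²)) = 0.0111, i.e. 1.11%.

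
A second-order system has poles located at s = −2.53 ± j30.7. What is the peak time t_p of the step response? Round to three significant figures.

t_p ≈ 0.102 s

t_p = π/ω_d with ω_d = 30.7 (the imaginary part), so t_p = 0.102 s.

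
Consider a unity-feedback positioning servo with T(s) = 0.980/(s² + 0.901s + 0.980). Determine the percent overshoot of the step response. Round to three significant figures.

ω_n = √0.980 = 0.990 rad/s; ζ = 0.901/(2·0.990) = 0.455.
%OS = 100 e^{−πζ/√(1−ζ²)} with ζ = 0.455 gives 20.1%.

%OS ≈ 20.1%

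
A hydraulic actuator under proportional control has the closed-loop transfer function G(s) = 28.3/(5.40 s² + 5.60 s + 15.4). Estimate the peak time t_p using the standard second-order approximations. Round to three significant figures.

Dividing through by 5.40: denominator becomes s² + 1.037 s + 2.852.
So ω_n = √2.852 = 1.69 rad/s and ζ = 1.037/(2·1.69) = 0.307.
The damped frequency ω_d = ω_n√(1−ζ²) = 1.61 rad/s. t_p = π/ω_d = 1.95 s.

t_p ≈ 1.95 s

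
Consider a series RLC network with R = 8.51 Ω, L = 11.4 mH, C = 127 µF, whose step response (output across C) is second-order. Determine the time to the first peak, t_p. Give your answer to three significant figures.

For a series RLC circuit (capacitor voltage as output), ω_n = 1/√(LC) = 1/√(11.4 mH · 127 µF) = 831 rad/s.
ζ = (R/2)·√(C/L) = (8.51/2)·√(127 µF/11.4 mH) = 0.449.
The damped frequency ω_d = ω_n√(1−ζ²) = 743 rad/s. t_p = π/ω_d = 0.00423 s.

t_p ≈ 0.00423 s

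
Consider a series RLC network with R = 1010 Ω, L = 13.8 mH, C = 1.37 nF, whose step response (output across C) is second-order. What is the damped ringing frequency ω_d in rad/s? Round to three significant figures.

For a series RLC circuit (capacitor voltage as output), ω_n = 1/√(LC) = 1/√(13.8 mH · 1.37 nF) = 230000 rad/s.
ζ = (R/2)·√(C/L) = (1010/2)·√(1.37 nF/13.8 mH) = 0.159.
The damped frequency ω_d = ω_n√(1−ζ²) = 227000 rad/s.

ω_d ≈ 227000 rad/s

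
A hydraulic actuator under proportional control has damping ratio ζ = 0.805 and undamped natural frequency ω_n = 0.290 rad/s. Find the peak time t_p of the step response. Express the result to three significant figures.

t_p ≈ 18.3 s

The damped frequency is ω_d = ω_n√(1−ζ²) = 0.290·√(1−0.648) = 0.172 rad/s.
Peak time t_p = π/ω_d = π/0.172 = 18.3 s.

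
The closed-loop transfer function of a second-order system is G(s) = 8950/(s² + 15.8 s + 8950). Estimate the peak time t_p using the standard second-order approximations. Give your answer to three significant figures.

t_p ≈ 0.0333 s

Comparing the denominator to s² + 2ζω_n s + ω_n²: ω_n = √8950 = 94.6 rad/s, and 2ζω_n = 15.8 so ζ = 15.8/(2·94.6) = 0.0835.
ω_d = ω_n√(1−ζ²) = 94.3 rad/s. Then t_p = π/ω_d = 0.0333 s.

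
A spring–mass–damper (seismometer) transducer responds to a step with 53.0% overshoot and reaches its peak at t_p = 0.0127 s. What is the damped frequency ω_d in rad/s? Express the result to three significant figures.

t_p = π/ω_d, so ω_d = π/0.0127 = 247 rad/s.

ω_d ≈ 247 rad/s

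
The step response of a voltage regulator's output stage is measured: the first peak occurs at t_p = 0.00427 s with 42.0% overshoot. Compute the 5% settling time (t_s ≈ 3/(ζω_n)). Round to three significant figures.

ζ from %OS: ζ = |ln 0.420|/√(π²+ln²0.420) = 0.266.
t_p = π/ω_d ⇒ ω_d = 736 rad/s; then ω_n = ω_d/√(1−ζ²) = 763 rad/s.
t_s ≈ 3/(ζω_n) = 3/(0.266·763) = 0.0148 s.

t_s ≈ 0.0148 s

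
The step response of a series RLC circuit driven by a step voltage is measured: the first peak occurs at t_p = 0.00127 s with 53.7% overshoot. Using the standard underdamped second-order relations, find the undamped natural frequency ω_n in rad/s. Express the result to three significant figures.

ζ from %OS: ζ = |ln 0.537|/√(π²+ln²0.537) = 0.194.
t_p = π/ω_d ⇒ ω_d = 2470 rad/s; then ω_n = ω_d/√(1−ζ²) = 2520 rad/s.

ω_n ≈ 2520 rad/s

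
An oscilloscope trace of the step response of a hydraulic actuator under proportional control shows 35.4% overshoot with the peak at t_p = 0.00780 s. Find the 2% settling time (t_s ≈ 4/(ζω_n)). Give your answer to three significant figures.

t_s ≈ 0.0300 s

From the overshoot, ζ = −ln(OS)/√(π²+ln²(OS)) = 0.314.
t_p = π/ω_d ⇒ ω_d = 403 rad/s; then ω_n = ω_d/√(1−ζ²) = 424 rad/s.
t_s ≈ 4/(ζω_n) = 4/(0.314·424) = 0.0300 s.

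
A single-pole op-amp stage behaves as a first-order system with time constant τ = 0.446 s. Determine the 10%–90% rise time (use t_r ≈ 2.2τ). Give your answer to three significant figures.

t_r ≈ 0.981 s

t_r ≈ 2.2τ = 0.981 s.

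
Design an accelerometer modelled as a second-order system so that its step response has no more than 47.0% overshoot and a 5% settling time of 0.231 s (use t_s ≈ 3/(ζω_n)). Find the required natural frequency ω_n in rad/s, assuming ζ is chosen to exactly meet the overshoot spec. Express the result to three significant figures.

ζ = −ln(OS)/√(π² + (ln OS)²). With OS = 0.470, ln OS = −0.7550 and ζ = 0.7550/3.231 = 0.234.
From t_s ≈ 3/(ζω_n): ω_n = 3/(ζ·t_s) = 3/(0.234·0.231) = 55.6 rad/s.

ω_n ≈ 55.6 rad/s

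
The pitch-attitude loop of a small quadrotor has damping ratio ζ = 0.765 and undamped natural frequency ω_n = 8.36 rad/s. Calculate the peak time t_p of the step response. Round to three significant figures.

t_p ≈ 0.583 s

The damped frequency is ω_d = ω_n√(1−ζ²) = 8.36·√(1−0.585) = 5.38 rad/s.
Peak time t_p = π/ω_d = π/5.38 = 0.583 s.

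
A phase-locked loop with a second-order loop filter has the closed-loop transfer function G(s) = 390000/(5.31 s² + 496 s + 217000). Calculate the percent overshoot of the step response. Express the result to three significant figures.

Dividing through by 5.31: denominator becomes s² + 93.41 s + 40870.
So ω_n = √40870 = 202 rad/s and ζ = 93.41/(2·202) = 0.231.
Overshoot: exp(−π·0.231/√(1−0.231²)) = 0.474, i.e. 47.4%.

%OS ≈ 47.4%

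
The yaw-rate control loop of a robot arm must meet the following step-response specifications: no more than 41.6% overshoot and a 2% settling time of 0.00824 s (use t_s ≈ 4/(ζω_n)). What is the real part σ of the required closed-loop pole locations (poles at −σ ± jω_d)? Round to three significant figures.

The settling-time spec alone fixes σ = ζω_n = 4/t_s = 4/0.00824 = 485.
(Overshoot then fixes ζ = 0.269 and hence ω_d = σ·√(1−ζ²)/ζ = 1740 rad/s.)

σ ≈ 485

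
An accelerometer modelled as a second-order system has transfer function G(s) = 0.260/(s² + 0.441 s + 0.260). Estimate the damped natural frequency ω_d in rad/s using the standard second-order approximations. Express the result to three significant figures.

ω_d ≈ 0.460 rad/s

Matching coefficients with s² + 2ζω_n s + ω_n² gives ω_n² = 0.260 ⇒ ω_n = 0.510 rad/s, and ζ = 0.441/(2ω_n) = 0.432.
The damped frequency ω_d = ω_n√(1−ζ²) = 0.460 rad/s.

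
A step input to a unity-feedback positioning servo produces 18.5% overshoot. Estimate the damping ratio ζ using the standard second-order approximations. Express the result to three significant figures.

ζ ≈ 0.473

From %OS = 100·exp(−πζ/√(1−ζ²)), invert to get ζ = −ln(OS)/√(π² + ln²(OS)) with OS = 0.185.
−ln 0.185 = 1.687, so ζ = 1.687/√(π² + 2.847) = 0.473.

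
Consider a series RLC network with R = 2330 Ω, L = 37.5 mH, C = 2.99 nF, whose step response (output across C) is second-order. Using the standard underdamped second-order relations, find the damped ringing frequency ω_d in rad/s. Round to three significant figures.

ω_d ≈ 89200 rad/s

For a series RLC circuit (capacitor voltage as output), ω_n = 1/√(LC) = 1/√(37.5 mH · 2.99 nF) = 94400 rad/s.
ζ = (R/2)·√(C/L) = (2330/2)·√(2.99 nF/37.5 mH) = 0.329.
The damped frequency ω_d = ω_n√(1−ζ²) = 89200 rad/s.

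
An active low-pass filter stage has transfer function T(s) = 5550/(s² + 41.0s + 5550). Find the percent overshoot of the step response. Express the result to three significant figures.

Matching coefficients with s² + 2ζω_n s + ω_n² gives ω_n² = 5550 ⇒ ω_n = 74.5 rad/s, and ζ = 41.0/(2ω_n) = 0.275.
%OS = 100 e^{−πζ/√(1−ζ²)} with ζ = 0.275 gives 40.7%.

%OS ≈ 40.7%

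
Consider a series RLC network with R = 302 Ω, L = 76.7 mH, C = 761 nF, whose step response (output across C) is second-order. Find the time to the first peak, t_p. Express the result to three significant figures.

t_p ≈ 0.000863 s

For a series RLC circuit (capacitor voltage as output), ω_n = 1/√(LC) = 1/√(76.7 mH · 761 nF) = 4140 rad/s.
ζ = (R/2)·√(C/L) = (302/2)·√(761 nF/76.7 mH) = 0.476.
The damped frequency ω_d = ω_n√(1−ζ²) = 3640 rad/s. t_p = π/ω_d = 0.000863 s.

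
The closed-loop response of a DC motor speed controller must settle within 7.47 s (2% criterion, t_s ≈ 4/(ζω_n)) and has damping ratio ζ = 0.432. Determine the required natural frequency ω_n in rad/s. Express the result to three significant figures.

ω_n ≈ 1.24 rad/s

Rearranging t_s ≈ 4/(ζω_n) gives ω_n = 4/(ζ·t_s) = 4/(0.432 × 7.47) = 1.24 rad/s.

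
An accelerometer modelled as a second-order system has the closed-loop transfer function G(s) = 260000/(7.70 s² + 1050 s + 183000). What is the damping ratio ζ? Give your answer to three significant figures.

ζ ≈ 0.442

Dividing through by 7.70: denominator becomes s² + 136.4 s + 23770.
So ω_n = √23770 = 154 rad/s and ζ = 136.4/(2·154) = 0.442.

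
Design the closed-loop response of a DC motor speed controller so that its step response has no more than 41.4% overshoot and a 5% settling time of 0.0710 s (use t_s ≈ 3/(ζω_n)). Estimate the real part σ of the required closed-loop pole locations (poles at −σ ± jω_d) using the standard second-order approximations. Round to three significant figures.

The settling-time spec alone fixes σ = ζω_n = 3/t_s = 3/0.0710 = 42.3.
(Overshoot then fixes ζ = 0.270 and hence ω_d = σ·√(1−ζ²)/ζ = 151 rad/s.)

σ ≈ 42.3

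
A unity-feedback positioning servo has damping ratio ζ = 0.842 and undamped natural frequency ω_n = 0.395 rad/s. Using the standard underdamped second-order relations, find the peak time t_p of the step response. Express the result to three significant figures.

t_p ≈ 14.7 s

The damped frequency is ω_d = ω_n√(1−ζ²) = 0.395·√(1−0.709) = 0.213 rad/s.
Peak time t_p = π/ω_d = π/0.213 = 14.7 s.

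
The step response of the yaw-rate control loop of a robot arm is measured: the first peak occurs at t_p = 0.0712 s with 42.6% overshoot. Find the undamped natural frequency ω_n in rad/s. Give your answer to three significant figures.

ζ from %OS: ζ = |ln 0.426|/√(π²+ln²0.426) = 0.262.
t_p = π/ω_d ⇒ ω_d = 44.1 rad/s; then ω_n = ω_d/√(1−ζ²) = 45.7 rad/s.

ω_n ≈ 45.7 rad/s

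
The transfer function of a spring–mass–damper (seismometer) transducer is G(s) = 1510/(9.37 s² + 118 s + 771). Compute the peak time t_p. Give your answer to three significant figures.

t_p ≈ 0.481 s

Dividing through by 9.37: denominator becomes s² + 12.59 s + 82.28.
So ω_n = √82.28 = 9.07 rad/s and ζ = 12.59/(2·9.07) = 0.694.
The damped frequency ω_d = ω_n√(1−ζ²) = 6.53 rad/s. t_p = π/ω_d = 0.481 s.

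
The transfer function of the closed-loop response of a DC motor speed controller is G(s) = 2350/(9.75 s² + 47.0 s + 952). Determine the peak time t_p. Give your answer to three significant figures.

Dividing through by 9.75: denominator becomes s² + 4.821 s + 97.64.
So ω_n = √97.64 = 9.88 rad/s and ζ = 4.821/(2·9.88) = 0.244.
The damped frequency ω_d = ω_n√(1−ζ²) = 9.58 rad/s. t_p = π/ω_d = 0.328 s.

t_p ≈ 0.328 s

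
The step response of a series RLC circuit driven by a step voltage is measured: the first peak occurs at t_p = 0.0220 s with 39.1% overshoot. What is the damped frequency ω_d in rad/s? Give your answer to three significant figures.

ω_d ≈ 143 rad/s

t_p = π/ω_d, so ω_d = π/0.0220 = 143 rad/s.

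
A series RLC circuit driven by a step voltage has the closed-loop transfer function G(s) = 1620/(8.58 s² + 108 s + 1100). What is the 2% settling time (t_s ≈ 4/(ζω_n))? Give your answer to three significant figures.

t_s ≈ 0.636 s

Dividing through by 8.58: denominator becomes s² + 12.59 s + 128.2.
So ω_n = √128.2 = 11.3 rad/s and ζ = 12.59/(2·11.3) = 0.556.
t_s ≈ 4/(ζω_n) = 0.636 s.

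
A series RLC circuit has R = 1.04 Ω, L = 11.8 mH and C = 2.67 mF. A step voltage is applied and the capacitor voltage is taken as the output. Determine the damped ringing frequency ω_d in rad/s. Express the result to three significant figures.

For a series RLC circuit (capacitor voltage as output), ω_n = 1/√(LC) = 1/√(11.8 mH · 2.67 mF) = 178 rad/s.
ζ = (R/2)·√(C/L) = (1.04/2)·√(2.67 mF/11.8 mH) = 0.247.
The damped frequency ω_d = ω_n√(1−ζ²) = 173 rad/s.

ω_d ≈ 173 rad/s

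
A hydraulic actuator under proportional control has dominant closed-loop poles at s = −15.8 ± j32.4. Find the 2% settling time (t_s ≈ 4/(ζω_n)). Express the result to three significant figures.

For poles at −σ ± jω_d, ζω_n = σ = 15.8, so t_s ≈ 4/σ = 0.253 s.

t_s ≈ 0.253 s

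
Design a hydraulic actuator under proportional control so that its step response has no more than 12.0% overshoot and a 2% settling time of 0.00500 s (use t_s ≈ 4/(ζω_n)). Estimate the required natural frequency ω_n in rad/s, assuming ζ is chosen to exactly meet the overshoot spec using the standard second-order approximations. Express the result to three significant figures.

Inverting the overshoot relation: ζ = |ln 0.120|/√(π² + ln²0.120) = 0.559.
Then ω_n = 4/(ζ t_s) = 4/(0.559 × 0.00500) = 1430 rad/s.

ω_n ≈ 1430 rad/s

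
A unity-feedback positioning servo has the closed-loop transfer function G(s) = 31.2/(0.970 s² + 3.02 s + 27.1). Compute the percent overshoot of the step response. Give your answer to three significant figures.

%OS ≈ 38.0%

Dividing through by 0.970: denominator becomes s² + 3.113 s + 27.94.
So ω_n = √27.94 = 5.29 rad/s and ζ = 3.113/(2·5.29) = 0.295.
%OS = 100 e^{−πζ/√(1−ζ²)} with ζ = 0.295 gives 38.0%.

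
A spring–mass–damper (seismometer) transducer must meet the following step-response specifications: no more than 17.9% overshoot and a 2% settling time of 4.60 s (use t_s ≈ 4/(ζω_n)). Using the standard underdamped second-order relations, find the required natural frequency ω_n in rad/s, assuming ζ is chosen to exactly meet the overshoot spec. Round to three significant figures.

Inverting the overshoot relation: ζ = |ln 0.179|/√(π² + ln²0.179) = 0.480.
From t_s ≈ 4/(ζω_n): ω_n = 4/(ζ·t_s) = 4/(0.480·4.60) = 1.81 rad/s.

ω_n ≈ 1.81 rad/s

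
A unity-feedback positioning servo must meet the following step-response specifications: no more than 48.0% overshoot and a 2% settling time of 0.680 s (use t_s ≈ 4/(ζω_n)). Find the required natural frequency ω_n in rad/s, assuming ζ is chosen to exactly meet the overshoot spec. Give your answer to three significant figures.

From %OS = 100·exp(−πζ/√(1−ζ²)), invert to get ζ = −ln(OS)/√(π² + ln²(OS)) with OS = 0.480.
−ln 0.480 = 0.7340, so ζ = 0.7340/√(π² + 0.5387) = 0.228.
Then ω_n = 4/(ζ t_s) = 4/(0.228 × 0.680) = 25.9 rad/s.

ω_n ≈ 25.9 rad/s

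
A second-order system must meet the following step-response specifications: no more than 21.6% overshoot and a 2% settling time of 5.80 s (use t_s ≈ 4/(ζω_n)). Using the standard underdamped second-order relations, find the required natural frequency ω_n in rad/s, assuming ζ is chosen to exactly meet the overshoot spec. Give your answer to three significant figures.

Inverting the overshoot relation: ζ = |ln 0.216|/√(π² + ln²0.216) = 0.438.
Then ω_n = 4/(ζ t_s) = 4/(0.438 × 5.80) = 1.57 rad/s.

ω_n ≈ 1.57 rad/s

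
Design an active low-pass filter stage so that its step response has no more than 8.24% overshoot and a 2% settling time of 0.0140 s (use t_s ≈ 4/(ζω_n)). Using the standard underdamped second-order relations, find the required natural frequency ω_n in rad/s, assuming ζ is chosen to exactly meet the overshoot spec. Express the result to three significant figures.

ω_n ≈ 459 rad/s

ζ = −ln(OS)/√(π² + (ln OS)²). With OS = 0.0824, ln OS = −2.496 and ζ = 2.496/4.013 = 0.622.
Then ω_n = 4/(ζ t_s) = 4/(0.622 × 0.0140) = 459 rad/s.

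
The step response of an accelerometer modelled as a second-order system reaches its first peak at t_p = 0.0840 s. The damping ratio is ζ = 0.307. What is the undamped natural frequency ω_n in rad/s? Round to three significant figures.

ω_n ≈ 39.3 rad/s

Peak time t_p = π/ω_d, so ω_d = π/t_p = π/0.0840 = 37.4 rad/s.
ω_n = ω_d/√(1−ζ²) = 37.4/√0.906 = 39.3 rad/s.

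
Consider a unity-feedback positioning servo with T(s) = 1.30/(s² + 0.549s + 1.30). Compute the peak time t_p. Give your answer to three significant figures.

t_p ≈ 2.84 s

ω_n = √1.30 = 1.14 rad/s; ζ = 0.549/(2·1.14) = 0.241.
ω_d = ω_n√(1−ζ²) = 1.11 rad/s. Then t_p = π/ω_d = 2.84 s.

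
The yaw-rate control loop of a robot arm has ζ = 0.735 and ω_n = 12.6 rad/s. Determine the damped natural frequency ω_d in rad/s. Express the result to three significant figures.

ω_d = ω_n√(1−ζ²) = 12.6·√0.460 = 8.54 rad/s.

ω_d ≈ 8.54 rad/s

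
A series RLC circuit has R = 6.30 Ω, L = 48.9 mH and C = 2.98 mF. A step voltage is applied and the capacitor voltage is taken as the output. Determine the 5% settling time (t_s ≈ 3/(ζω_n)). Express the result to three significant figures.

For a series RLC circuit (capacitor voltage as output), ω_n = 1/√(LC) = 1/√(48.9 mH · 2.98 mF) = 82.8 rad/s.
ζ = (R/2)·√(C/L) = (6.30/2)·√(2.98 mF/48.9 mH) = 0.778.
t_s ≈ 3/(ζω_n) = 0.0466 s.

t_s ≈ 0.0466 s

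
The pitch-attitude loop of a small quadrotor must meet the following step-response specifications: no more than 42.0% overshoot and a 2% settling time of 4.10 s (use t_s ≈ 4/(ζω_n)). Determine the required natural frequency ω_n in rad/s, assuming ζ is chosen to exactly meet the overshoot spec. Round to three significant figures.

ζ = −ln(OS)/√(π² + (ln OS)²). With OS = 0.420, ln OS = −0.8675 and ζ = 0.8675/3.259 = 0.266.
Then ω_n = 4/(ζ t_s) = 4/(0.266 × 4.10) = 3.67 rad/s.

ω_n ≈ 3.67 rad/s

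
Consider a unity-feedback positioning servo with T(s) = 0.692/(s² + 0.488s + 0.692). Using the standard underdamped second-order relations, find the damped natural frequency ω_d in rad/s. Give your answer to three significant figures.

ω_d ≈ 0.795 rad/s

Matching coefficients with s² + 2ζω_n s + ω_n² gives ω_n² = 0.692 ⇒ ω_n = 0.832 rad/s, and ζ = 0.488/(2ω_n) = 0.293.
ω_d = ω_n√(1−ζ²) = 0.795 rad/s.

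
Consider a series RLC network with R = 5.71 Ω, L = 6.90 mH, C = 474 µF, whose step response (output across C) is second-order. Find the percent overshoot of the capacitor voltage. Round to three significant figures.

%OS ≈ 2.89%

For a series RLC circuit (capacitor voltage as output), ω_n = 1/√(LC) = 1/√(6.90 mH · 474 µF) = 553 rad/s.
ζ = (R/2)·√(C/L) = (5.71/2)·√(474 µF/6.90 mH) = 0.748.
%OS = 100·exp(−πζ/√(1−ζ²)) = 2.89%.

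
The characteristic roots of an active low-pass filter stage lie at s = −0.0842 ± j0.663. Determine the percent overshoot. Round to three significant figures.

%OS ≈ 67.1%

|pole| = ω_n = √(0.0842² + 0.663²) = 0.668 rad/s; ζ = cos θ = σ/ω_n = 0.126.
%OS = 100 e^{−πζ/√(1−ζ²)} with ζ = 0.126 gives 67.1%.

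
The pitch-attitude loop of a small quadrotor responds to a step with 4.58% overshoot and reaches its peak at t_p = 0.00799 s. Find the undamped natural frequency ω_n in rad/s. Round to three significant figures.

ω_n ≈ 551 rad/s

The overshoot fixes ζ = −ln(OS)/√(π²+ln²(OS)) = 0.700.
From t_p = π/ω_d, ω_d = π/0.00799 = 393 rad/s, so ω_n = ω_d/√(1−ζ²) = 551 rad/s.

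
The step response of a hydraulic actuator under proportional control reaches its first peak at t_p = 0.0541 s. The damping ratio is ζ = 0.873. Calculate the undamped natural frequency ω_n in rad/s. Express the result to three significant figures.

Peak time t_p = π/ω_d, so ω_d = π/t_p = π/0.0541 = 58.1 rad/s.
ω_n = ω_d/√(1−ζ²) = 58.1/√0.238 = 119 rad/s.

ω_n ≈ 119 rad/s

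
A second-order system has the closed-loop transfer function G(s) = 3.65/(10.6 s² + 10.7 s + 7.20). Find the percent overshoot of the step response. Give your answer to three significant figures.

Dividing through by 10.6: denominator becomes s² + 1.009 s + 0.6792.
So ω_n = √0.6792 = 0.824 rad/s and ζ = 1.009/(2·0.824) = 0.612.
%OS = 100 e^{−πζ/√(1−ζ²)} with ζ = 0.612 gives 8.77%.

%OS ≈ 8.77%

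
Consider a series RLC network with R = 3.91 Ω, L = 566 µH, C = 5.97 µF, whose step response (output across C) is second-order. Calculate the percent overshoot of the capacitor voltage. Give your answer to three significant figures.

For a series RLC circuit (capacitor voltage as output), ω_n = 1/√(LC) = 1/√(566 µH · 5.97 µF) = 17200 rad/s.
ζ = (R/2)·√(C/L) = (3.91/2)·√(5.97 µF/566 µH) = 0.201.
Overshoot: exp(−π·0.201/√(1−0.201²)) = 0.525, i.e. 52.5%.

%OS ≈ 52.5%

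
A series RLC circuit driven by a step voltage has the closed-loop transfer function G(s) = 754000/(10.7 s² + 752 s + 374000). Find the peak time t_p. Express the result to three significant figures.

t_p ≈ 0.0171 s

Dividing through by 10.7: denominator becomes s² + 70.28 s + 34950.
So ω_n = √34950 = 187 rad/s and ζ = 70.28/(2·187) = 0.188.
ω_d = ω_n√(1−ζ²) = 184 rad/s. t_p = π/ω_d = 0.0171 s.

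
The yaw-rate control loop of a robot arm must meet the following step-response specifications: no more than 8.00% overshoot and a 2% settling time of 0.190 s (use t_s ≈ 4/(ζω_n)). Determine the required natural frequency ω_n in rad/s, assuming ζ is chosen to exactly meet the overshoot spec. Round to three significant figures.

From %OS = 100·exp(−πζ/√(1−ζ²)), invert to get ζ = −ln(OS)/√(π² + ln²(OS)) with OS = 0.0800.
−ln 0.0800 = 2.526, so ζ = 2.526/√(π² + 6.379) = 0.627.
Then ω_n = 4/(ζ t_s) = 4/(0.627 × 0.190) = 33.6 rad/s.

ω_n ≈ 33.6 rad/s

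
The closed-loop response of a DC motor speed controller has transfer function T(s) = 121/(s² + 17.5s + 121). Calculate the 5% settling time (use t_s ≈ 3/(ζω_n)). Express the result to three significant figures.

t_s ≈ 0.343 s

Comparing the denominator to s² + 2ζω_n s + ω_n²: ω_n = √121 = 11.0 rad/s, and 2ζω_n = 17.5 so ζ = 17.5/(2·11.0) = 0.795.
t_s ≈ 3/(ζω_n) = 3/(0.795·11.0) = 0.343 s.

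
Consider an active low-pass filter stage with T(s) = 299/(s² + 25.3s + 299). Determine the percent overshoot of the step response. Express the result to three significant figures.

%OS ≈ 3.44%

ω_n = √299 = 17.3 rad/s; ζ = 25.3/(2·17.3) = 0.732.
%OS = 100 e^{−πζ/√(1−ζ²)} with ζ = 0.732 gives 3.44%.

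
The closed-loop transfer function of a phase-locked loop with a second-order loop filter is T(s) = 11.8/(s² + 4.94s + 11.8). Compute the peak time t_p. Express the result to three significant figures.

Matching coefficients with s² + 2ζω_n s + ω_n² gives ω_n² = 11.8 ⇒ ω_n = 3.44 rad/s, and ζ = 4.94/(2ω_n) = 0.719.
The damped frequency ω_d = ω_n√(1−ζ²) = 2.39 rad/s. Then t_p = π/ω_d = 1.32 s.

t_p ≈ 1.32 s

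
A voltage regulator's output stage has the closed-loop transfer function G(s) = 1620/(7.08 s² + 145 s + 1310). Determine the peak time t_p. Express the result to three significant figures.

Dividing through by 7.08: denominator becomes s² + 20.48 s + 185.0.
So ω_n = √185.0 = 13.6 rad/s and ζ = 20.48/(2·13.6) = 0.753.
ω_d = 13.6·√(1 − 0.753²) = 8.95 rad/s. t_p = π/ω_d = 0.351 s.

t_p ≈ 0.351 s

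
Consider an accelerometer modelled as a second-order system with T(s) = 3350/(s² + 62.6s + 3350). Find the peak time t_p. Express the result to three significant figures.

t_p ≈ 0.0645 s

ω_n = √3350 = 57.9 rad/s; ζ = 62.6/(2·57.9) = 0.541.
The damped frequency ω_d = ω_n√(1−ζ²) = 48.7 rad/s. Then t_p = π/ω_d = 0.0645 s.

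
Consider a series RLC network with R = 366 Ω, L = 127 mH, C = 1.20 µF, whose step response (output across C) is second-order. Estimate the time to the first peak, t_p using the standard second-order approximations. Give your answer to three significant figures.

t_p ≈ 0.00148 s

For a series RLC circuit (capacitor voltage as output), ω_n = 1/√(LC) = 1/√(127 mH · 1.20 µF) = 2560 rad/s.
ζ = (R/2)·√(C/L) = (366/2)·√(1.20 µF/127 mH) = 0.563.
ω_d = 2560·√(1 − 0.563²) = 2120 rad/s. t_p = π/ω_d = 0.00148 s.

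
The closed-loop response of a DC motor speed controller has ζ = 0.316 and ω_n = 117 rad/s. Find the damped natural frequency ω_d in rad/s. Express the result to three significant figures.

ω_d ≈ 111 rad/s

ω_d = ω_n√(1−ζ²) = 117·√0.900 = 111 rad/s.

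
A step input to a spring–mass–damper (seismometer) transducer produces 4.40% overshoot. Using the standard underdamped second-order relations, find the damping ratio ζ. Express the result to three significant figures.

From %OS = 100·exp(−πζ/√(1−ζ²)), invert to get ζ = −ln(OS)/√(π² + ln²(OS)) with OS = 0.0440.
−ln 0.0440 = 3.124, so ζ = 3.124/√(π² + 9.757) = 0.705.

ζ ≈ 0.705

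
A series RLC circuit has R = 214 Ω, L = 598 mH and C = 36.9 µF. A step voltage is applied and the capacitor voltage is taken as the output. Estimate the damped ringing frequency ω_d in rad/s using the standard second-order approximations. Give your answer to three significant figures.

For a series RLC circuit (capacitor voltage as output), ω_n = 1/√(LC) = 1/√(598 mH · 36.9 µF) = 213 rad/s.
ζ = (R/2)·√(C/L) = (214/2)·√(36.9 µF/598 mH) = 0.841.
ω_d = ω_n√(1−ζ²) = 115 rad/s.

ω_d ≈ 115 rad/s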